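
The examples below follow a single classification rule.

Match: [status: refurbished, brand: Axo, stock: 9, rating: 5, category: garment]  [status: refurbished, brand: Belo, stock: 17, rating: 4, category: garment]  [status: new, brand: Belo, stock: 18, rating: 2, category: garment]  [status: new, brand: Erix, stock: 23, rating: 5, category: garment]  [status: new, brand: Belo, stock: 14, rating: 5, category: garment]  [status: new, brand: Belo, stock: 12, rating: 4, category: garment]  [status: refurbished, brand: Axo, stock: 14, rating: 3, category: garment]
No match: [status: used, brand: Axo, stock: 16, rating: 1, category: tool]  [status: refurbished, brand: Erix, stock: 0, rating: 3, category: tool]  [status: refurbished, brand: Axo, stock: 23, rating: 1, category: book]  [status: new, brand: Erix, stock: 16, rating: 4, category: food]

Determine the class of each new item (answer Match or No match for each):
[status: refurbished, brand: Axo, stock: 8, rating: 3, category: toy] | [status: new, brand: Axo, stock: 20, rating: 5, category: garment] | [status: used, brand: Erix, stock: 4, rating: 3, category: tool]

No match, Match, No match

Rule: category is garment. This holds for each 'Match' example and fails for each 'No match' one.
No match: [status: refurbished, brand: Axo, stock: 8, rating: 3, category: toy], since category is toy.
Match: [status: new, brand: Axo, stock: 20, rating: 5, category: garment], since category is garment.
No match: [status: used, brand: Erix, stock: 4, rating: 3, category: tool], since category is tool.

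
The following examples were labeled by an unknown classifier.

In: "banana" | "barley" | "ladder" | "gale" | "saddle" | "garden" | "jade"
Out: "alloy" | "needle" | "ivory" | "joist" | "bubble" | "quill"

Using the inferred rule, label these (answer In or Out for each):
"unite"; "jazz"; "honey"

The rule appears to be: even length AND contains 'a'.
"unite": Out (length 5, no 'a'). "jazz": In (length 4, has 'a'). "honey": Out (length 5, no 'a').

Out, In, Out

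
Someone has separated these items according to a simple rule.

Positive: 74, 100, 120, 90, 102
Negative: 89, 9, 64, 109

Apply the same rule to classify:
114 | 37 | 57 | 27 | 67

Positive, Negative, Negative, Negative, Negative

The classifier is using: even AND at least 74.
114 — 114 is even, 114 ≥ 74, hence Positive. 37 — 37 is odd, 37 < 74, hence Negative. 57 — 57 is odd, 57 < 74, hence Negative. 27 — 27 is odd, 27 < 74, hence Negative. 67 — 67 is odd, 67 < 74, hence Negative.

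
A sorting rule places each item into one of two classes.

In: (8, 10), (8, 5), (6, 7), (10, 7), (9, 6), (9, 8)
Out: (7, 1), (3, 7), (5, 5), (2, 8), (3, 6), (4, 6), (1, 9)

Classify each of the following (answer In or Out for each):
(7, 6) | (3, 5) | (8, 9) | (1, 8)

In, Out, In, Out

Rule: sum ≥ 13. This holds for each 'In' example and fails for each 'Out' one.
In: (7, 6), since 7+6 = 13.
Out: (3, 5), since 3+5 = 8.
In: (8, 9), since 8+9 = 17.
Out: (1, 8), since 1+8 = 9.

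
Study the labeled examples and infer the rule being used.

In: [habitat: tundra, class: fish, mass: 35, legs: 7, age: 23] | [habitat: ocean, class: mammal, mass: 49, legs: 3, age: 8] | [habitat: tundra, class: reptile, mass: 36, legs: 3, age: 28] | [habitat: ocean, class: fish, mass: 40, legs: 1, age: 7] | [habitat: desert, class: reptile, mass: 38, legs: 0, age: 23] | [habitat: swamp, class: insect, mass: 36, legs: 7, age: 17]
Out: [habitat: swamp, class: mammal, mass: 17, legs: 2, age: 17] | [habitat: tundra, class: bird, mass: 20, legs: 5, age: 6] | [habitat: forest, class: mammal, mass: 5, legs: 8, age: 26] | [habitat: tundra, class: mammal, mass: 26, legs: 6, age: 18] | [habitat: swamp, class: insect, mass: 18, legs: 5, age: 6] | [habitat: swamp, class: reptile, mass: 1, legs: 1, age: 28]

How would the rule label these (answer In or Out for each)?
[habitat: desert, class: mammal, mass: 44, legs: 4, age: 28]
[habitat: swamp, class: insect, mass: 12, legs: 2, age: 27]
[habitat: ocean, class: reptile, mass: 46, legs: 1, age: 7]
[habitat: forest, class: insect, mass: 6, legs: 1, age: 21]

'In' ⟺ mass ≥ 35.

In, Out, In, Out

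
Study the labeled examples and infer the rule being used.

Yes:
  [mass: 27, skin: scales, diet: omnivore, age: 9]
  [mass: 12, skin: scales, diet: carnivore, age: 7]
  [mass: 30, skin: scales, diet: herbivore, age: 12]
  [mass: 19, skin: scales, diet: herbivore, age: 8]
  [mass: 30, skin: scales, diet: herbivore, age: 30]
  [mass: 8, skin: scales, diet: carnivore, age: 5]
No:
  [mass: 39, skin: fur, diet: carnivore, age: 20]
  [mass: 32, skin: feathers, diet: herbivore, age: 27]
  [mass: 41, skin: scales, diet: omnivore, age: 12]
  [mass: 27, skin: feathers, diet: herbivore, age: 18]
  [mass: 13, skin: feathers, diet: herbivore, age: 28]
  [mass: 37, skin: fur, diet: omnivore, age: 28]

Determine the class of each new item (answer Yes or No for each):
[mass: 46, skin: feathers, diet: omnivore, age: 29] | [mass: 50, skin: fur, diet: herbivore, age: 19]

No, No

Rule: skin is scales AND mass ≤ 30. This holds for each 'Yes' example and fails for each 'No' one.
[mass: 46, skin: feathers, diet: omnivore, age: 29]: skin is feathers, mass = 46 — fails the rule, so No. [mass: 50, skin: fur, diet: herbivore, age: 19]: skin is fur, mass = 50 — fails the rule, so No.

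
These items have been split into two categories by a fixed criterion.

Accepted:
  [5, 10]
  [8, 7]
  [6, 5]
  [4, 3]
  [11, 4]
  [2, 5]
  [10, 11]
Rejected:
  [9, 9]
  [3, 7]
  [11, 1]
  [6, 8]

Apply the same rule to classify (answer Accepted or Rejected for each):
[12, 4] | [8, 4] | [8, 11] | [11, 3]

Rejected, Rejected, Accepted, Rejected

One predicate separates the groups cleanly: sum is odd.
[12, 4]: 12+4 = 16, doesn't qualify → Rejected. [8, 4]: 8+4 = 12, doesn't qualify → Rejected. [8, 11]: 8+11 = 19, matches → Accepted. [11, 3]: 11+3 = 14, doesn't qualify → Rejected.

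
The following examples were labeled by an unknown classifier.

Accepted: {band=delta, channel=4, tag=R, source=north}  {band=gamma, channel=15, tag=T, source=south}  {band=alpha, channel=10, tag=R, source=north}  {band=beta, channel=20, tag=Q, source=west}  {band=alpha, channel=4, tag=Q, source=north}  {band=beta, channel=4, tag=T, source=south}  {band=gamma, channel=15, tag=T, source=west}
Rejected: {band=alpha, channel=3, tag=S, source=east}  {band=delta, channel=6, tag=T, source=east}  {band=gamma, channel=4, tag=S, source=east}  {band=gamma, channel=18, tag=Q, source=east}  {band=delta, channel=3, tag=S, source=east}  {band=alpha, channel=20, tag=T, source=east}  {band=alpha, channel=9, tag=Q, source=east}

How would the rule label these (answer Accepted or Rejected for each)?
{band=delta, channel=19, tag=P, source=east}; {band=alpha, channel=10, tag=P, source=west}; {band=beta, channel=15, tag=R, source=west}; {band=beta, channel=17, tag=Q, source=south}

The common property of the 'Accepted' items is: source is not east. No 'Rejected' item has it.

Rejected, Accepted, Accepted, Accepted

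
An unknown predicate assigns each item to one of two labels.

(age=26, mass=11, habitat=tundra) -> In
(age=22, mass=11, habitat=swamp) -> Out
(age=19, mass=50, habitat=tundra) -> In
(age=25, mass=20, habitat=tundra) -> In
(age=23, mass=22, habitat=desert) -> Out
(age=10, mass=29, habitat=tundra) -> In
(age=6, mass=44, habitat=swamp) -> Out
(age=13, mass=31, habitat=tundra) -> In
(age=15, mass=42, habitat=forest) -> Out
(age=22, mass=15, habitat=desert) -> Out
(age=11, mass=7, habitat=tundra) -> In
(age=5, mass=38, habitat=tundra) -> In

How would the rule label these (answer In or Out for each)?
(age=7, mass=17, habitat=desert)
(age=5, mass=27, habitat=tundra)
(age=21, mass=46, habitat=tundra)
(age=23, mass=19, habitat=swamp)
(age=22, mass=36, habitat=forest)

The rule appears to be: habitat is tundra.
(age=7, mass=17, habitat=desert): habitat is desert, doesn't match → Out. (age=5, mass=27, habitat=tundra): habitat is tundra, passes → In. (age=21, mass=46, habitat=tundra): habitat is tundra, passes → In. (age=23, mass=19, habitat=swamp): habitat is swamp, doesn't match → Out. (age=22, mass=36, habitat=forest): habitat is forest, doesn't match → Out.

Out, In, In, Out, Out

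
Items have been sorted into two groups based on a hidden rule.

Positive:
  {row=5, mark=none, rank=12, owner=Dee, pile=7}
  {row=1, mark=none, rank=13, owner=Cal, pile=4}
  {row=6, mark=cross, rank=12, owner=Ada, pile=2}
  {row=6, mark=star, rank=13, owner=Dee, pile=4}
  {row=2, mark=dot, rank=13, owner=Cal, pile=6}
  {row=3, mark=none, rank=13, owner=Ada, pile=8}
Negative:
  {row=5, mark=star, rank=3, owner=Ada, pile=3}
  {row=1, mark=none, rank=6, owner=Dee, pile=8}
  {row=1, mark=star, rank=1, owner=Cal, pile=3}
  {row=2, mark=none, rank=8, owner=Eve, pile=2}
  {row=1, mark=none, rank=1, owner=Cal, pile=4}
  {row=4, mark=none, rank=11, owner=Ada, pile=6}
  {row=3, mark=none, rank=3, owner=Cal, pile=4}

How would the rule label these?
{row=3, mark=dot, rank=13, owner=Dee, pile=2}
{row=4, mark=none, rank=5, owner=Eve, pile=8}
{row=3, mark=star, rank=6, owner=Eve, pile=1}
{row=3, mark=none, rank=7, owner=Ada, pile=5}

Positive, Negative, Negative, Negative

The pattern is that an item is 'Positive' exactly when: rank ≥ 12.
{row=3, mark=dot, rank=13, owner=Dee, pile=2}: rank = 13 — fits, so Positive.
{row=4, mark=none, rank=5, owner=Eve, pile=8}: rank = 5 — lacks this property, so Negative.
{row=3, mark=star, rank=6, owner=Eve, pile=1}: rank = 6 — lacks this property, so Negative.
{row=3, mark=none, rank=7, owner=Ada, pile=5}: rank = 7 — lacks this property, so Negative.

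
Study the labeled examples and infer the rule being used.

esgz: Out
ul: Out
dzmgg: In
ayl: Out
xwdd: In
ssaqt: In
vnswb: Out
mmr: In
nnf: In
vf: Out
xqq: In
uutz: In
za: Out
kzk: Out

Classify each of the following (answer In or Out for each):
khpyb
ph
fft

Out, Out, In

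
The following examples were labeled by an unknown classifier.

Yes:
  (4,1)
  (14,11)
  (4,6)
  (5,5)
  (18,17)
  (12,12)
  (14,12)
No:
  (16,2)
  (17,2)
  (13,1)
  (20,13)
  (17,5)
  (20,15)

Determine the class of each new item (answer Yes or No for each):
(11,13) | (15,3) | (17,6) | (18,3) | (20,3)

Yes, No, No, No, No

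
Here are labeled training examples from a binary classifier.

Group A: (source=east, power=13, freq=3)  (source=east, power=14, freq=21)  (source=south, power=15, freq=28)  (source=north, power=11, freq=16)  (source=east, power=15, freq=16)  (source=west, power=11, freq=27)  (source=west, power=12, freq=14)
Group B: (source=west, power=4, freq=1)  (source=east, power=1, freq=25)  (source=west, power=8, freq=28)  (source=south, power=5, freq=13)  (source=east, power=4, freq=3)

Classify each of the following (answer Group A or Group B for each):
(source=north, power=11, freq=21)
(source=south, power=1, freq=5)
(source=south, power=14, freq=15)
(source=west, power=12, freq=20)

Group A, Group B, Group A, Group A

All 'Group A' examples share one property — power ≥ 11 — and every 'Group B' example lacks it.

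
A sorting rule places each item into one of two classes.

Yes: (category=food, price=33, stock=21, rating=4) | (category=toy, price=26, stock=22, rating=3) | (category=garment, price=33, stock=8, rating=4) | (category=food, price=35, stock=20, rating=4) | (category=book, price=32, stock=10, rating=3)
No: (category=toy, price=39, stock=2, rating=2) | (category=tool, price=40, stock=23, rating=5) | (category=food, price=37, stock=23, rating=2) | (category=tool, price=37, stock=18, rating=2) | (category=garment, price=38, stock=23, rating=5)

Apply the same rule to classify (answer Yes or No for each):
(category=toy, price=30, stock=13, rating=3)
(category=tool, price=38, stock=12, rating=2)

Yes, No

All 'Yes' examples share one property — price ≤ 35 — and every 'No' example lacks it.
(category=toy, price=30, stock=13, rating=3) — price = 30, hence Yes.
(category=tool, price=38, stock=12, rating=2) — price = 38, hence No.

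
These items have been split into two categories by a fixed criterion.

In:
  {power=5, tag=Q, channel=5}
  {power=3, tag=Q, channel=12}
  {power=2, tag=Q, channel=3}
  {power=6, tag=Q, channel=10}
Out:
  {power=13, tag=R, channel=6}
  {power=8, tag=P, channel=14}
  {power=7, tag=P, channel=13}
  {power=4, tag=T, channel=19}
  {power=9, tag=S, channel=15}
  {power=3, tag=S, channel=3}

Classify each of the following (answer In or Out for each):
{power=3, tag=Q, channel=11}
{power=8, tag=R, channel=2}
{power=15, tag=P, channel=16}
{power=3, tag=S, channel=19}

In, Out, Out, Out

The common property of the 'In' items is: tag is Q. No 'Out' item has it.
{power=3, tag=Q, channel=11}: In (tag is Q). {power=8, tag=R, channel=2}: Out (tag is R). {power=15, tag=P, channel=16}: Out (tag is P). {power=3, tag=S, channel=19}: Out (tag is S).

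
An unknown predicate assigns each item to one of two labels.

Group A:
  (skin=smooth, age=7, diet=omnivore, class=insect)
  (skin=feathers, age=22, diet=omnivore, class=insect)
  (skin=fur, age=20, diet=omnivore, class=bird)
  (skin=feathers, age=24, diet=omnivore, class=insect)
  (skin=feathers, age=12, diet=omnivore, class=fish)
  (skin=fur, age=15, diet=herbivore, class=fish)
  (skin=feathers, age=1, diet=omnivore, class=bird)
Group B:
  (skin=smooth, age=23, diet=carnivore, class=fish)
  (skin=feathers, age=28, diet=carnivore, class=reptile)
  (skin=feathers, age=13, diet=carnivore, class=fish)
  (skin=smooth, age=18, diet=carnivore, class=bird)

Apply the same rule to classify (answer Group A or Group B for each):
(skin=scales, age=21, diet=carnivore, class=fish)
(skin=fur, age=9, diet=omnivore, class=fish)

Group B, Group A

The classifier is using: diet is not carnivore.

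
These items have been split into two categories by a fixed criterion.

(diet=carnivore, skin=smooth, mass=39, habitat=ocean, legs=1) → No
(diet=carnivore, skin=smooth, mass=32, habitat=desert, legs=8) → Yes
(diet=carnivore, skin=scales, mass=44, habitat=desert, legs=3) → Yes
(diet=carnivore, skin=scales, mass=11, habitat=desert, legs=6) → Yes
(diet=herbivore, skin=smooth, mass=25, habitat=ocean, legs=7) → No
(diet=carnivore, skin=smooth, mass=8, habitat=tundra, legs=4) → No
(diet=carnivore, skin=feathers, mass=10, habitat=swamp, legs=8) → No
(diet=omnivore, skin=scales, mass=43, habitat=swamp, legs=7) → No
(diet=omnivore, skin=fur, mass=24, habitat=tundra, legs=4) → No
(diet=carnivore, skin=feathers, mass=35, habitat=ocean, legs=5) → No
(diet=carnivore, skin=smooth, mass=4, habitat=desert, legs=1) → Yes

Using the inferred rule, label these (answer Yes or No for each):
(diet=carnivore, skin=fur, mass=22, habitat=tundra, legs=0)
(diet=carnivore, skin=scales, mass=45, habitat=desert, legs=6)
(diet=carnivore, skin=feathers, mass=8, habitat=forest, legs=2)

No, Yes, No

All 'Yes' examples share one property — habitat is desert — and every 'No' example lacks it.
No: (diet=carnivore, skin=fur, mass=22, habitat=tundra, legs=0), since habitat is tundra. Yes: (diet=carnivore, skin=scales, mass=45, habitat=desert, legs=6), since habitat is desert. No: (diet=carnivore, skin=feathers, mass=8, habitat=forest, legs=2), since habitat is forest.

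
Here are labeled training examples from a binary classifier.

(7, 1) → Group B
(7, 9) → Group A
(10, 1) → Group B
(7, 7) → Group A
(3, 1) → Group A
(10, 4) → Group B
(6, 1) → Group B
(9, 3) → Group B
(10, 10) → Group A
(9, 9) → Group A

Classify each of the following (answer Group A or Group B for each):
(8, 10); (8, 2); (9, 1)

Group A, Group B, Group B

The pattern is that an item is 'Group A' exactly when: |first − second| ≤ 2.
(8, 10): |8−10| = 2 — satisfies this, so Group A. (8, 2): |8−2| = 6 — fails this test, so Group B. (9, 1): |9−1| = 8 — fails this test, so Group B.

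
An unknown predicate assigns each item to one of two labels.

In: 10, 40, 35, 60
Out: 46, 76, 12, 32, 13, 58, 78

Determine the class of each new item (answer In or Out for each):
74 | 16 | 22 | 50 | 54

The classifier is using: multiple of 5.
74: 74 = 5·14 + 4 — does not fit, so Out.
16: 16 = 5·3 + 1 — does not fit, so Out.
22: 22 = 5·4 + 2 — does not fit, so Out.
50: 50 = 5·10 — fits, so In.
54: 54 = 5·10 + 4 — does not fit, so Out.

Out, Out, Out, In, Out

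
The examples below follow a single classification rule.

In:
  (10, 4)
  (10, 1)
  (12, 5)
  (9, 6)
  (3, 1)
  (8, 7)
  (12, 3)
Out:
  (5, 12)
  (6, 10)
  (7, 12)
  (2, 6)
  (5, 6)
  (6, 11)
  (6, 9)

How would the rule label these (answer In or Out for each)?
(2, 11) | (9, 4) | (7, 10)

Out, In, Out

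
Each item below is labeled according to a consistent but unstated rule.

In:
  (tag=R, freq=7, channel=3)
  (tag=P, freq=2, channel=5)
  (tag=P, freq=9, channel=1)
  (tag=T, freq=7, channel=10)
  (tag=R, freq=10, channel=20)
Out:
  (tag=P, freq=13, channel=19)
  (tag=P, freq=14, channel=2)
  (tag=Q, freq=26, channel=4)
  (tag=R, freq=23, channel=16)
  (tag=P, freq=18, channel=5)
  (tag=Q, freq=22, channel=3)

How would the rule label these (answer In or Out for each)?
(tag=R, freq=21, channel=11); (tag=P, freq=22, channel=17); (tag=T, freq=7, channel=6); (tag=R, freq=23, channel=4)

Out, Out, In, Out

A rule that fits every label: freq ≤ 10 — true of each 'In' example, false of each 'Out' one.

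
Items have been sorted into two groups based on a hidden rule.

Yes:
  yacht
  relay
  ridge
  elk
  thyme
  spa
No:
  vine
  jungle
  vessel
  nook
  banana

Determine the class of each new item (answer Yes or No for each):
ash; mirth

All 'Yes' examples share one property — odd length — and every 'No' example lacks it.
ash — length 3, hence Yes. mirth — length 5, hence Yes.

Yes, Yes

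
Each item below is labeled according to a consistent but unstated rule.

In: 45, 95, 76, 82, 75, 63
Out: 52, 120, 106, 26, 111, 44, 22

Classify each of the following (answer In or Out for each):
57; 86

In, In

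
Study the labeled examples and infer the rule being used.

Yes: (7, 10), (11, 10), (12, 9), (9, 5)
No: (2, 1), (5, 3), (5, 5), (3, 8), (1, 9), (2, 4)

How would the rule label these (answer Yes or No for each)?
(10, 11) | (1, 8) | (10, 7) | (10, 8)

'Yes' ⟺ sum ≥ 14.
(10, 11): 10+11 = 21 — passes, so Yes. (1, 8): 1+8 = 9 — does not fit, so No. (10, 7): 10+7 = 17 — passes, so Yes. (10, 8): 10+8 = 18 — passes, so Yes.

Yes, No, Yes, Yes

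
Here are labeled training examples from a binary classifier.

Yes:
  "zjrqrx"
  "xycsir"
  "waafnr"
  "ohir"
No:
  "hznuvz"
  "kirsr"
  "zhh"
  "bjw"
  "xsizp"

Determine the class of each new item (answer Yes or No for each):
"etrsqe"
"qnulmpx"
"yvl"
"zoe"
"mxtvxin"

Yes, No, No, No, No

The pattern is that an item is 'Yes' exactly when: even length AND contains 'r'.
"etrsqe" — length 6, has 'r', hence Yes. "qnulmpx" — length 7, no 'r', hence No. "yvl" — length 3, no 'r', hence No. "zoe" — length 3, no 'r', hence No. "mxtvxin" — length 7, no 'r', hence No.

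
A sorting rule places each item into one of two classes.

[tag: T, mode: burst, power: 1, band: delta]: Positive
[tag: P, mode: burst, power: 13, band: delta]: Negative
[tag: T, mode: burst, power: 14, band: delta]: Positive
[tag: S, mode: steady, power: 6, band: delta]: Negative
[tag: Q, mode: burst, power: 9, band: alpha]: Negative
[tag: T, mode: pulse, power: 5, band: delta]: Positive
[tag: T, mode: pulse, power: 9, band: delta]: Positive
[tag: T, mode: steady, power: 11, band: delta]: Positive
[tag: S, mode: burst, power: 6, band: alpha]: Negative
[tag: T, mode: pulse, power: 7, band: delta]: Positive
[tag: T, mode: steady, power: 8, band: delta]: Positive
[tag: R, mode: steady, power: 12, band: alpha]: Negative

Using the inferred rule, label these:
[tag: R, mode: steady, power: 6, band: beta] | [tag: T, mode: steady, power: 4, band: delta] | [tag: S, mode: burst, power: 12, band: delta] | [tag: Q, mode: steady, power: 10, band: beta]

The pattern is that an item is 'Positive' exactly when: tag is T.

Negative, Positive, Negative, Negative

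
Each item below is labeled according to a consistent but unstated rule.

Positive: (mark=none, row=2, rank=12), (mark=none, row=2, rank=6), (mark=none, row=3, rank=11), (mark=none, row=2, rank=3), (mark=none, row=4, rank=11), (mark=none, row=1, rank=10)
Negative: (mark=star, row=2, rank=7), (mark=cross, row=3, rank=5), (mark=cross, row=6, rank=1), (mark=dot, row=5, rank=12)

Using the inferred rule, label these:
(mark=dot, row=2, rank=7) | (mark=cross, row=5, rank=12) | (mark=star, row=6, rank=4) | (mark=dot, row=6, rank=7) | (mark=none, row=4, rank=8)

Negative, Negative, Negative, Negative, Positive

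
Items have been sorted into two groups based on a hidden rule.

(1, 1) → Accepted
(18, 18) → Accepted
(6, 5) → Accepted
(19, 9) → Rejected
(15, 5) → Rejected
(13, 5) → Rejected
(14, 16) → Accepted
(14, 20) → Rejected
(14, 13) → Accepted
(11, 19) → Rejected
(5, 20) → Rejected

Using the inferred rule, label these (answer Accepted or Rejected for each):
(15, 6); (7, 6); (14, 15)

The pattern is that an item is 'Accepted' exactly when: |first − second| ≤ 2.

Rejected, Accepted, Accepted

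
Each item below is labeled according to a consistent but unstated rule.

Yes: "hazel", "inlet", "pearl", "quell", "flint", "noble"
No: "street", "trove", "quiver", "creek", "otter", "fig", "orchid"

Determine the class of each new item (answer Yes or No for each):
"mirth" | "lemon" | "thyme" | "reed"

No, Yes, No, No

The classifier is using: contains 'l'.
"mirth": no 'l' — fails this test, so No.
"lemon": has 'l' — fits, so Yes.
"thyme": no 'l' — fails this test, so No.
"reed": no 'l' — fails this test, so No.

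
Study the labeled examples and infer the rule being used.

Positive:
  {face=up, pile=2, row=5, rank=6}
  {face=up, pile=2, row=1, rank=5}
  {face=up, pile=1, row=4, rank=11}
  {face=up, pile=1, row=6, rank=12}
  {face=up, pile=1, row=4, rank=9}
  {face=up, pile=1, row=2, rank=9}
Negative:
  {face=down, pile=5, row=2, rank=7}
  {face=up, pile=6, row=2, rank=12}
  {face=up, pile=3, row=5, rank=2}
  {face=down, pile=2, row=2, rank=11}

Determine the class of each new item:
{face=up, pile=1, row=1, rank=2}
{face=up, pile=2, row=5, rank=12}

Positive, Positive

The common property of the 'Positive' items is: face is up AND pile ≤ 2. No 'Negative' item has it.
{face=up, pile=1, row=1, rank=2} → face is up, pile = 1 → Positive.
{face=up, pile=2, row=5, rank=12} → face is up, pile = 2 → Positive.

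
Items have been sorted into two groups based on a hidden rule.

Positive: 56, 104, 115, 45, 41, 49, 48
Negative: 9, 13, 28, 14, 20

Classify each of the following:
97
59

Positive, Positive

A rule that fits every label: at least 41 — true of each 'Positive' example, false of each 'Negative' one.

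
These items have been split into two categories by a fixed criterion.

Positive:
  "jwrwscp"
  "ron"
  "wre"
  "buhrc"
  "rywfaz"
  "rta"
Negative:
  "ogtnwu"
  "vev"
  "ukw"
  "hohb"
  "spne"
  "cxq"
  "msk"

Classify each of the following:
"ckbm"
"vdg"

The rule appears to be: contains 'r'.
"ckbm": no 'r', does not fit → Negative.
"vdg": no 'r', does not fit → Negative.

Negative, Negative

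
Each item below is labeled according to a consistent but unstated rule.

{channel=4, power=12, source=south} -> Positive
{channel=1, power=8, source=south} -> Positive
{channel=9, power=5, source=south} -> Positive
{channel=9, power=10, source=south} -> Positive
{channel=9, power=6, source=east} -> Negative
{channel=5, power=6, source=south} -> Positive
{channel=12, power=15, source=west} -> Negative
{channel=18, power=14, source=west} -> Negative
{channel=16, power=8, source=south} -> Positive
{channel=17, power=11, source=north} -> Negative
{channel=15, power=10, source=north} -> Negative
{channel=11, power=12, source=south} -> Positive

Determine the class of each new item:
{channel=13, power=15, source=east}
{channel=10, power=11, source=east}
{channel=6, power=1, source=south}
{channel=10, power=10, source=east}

Negative, Negative, Positive, Negative

Rule: source is south. This holds for each 'Positive' example and fails for each 'Negative' one.
{channel=13, power=15, source=east} → source is east → Negative.
{channel=10, power=11, source=east} → source is east → Negative.
{channel=6, power=1, source=south} → source is south → Positive.
{channel=10, power=10, source=east} → source is east → Negative.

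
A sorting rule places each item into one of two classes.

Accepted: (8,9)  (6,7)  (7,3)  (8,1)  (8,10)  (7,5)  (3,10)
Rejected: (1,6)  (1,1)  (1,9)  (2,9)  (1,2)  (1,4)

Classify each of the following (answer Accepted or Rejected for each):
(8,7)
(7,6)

Accepted, Accepted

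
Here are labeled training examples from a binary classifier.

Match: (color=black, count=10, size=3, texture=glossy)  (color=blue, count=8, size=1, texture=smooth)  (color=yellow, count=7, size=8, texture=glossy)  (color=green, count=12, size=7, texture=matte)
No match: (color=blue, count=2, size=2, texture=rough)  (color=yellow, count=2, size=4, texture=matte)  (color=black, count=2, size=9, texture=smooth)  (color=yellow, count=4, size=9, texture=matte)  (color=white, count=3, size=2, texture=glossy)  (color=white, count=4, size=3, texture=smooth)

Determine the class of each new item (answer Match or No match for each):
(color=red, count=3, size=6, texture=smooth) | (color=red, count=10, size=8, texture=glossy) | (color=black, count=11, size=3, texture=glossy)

All 'Match' examples share one property — count ≥ 7 — and every 'No match' example lacks it.

No match, Match, Match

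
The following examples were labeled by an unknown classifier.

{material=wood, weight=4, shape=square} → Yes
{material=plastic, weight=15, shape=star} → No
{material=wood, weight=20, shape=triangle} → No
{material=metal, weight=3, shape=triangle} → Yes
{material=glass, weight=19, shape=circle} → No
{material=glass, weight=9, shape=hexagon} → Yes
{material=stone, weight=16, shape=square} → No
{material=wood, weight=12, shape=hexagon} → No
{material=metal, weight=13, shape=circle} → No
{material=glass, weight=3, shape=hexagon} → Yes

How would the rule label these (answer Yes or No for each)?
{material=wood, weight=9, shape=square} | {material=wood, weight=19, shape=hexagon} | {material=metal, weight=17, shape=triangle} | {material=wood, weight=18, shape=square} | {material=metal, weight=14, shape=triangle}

Yes, No, No, No, No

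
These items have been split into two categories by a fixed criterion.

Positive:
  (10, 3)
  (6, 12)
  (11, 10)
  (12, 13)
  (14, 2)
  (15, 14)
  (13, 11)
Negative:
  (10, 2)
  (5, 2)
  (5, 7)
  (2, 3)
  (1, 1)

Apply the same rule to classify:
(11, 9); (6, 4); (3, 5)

Positive, Negative, Negative

The classifier is using: sum ≥ 13.
Positive: (11, 9), since 11+9 = 20. Negative: (6, 4), since 6+4 = 10. Negative: (3, 5), since 3+5 = 8.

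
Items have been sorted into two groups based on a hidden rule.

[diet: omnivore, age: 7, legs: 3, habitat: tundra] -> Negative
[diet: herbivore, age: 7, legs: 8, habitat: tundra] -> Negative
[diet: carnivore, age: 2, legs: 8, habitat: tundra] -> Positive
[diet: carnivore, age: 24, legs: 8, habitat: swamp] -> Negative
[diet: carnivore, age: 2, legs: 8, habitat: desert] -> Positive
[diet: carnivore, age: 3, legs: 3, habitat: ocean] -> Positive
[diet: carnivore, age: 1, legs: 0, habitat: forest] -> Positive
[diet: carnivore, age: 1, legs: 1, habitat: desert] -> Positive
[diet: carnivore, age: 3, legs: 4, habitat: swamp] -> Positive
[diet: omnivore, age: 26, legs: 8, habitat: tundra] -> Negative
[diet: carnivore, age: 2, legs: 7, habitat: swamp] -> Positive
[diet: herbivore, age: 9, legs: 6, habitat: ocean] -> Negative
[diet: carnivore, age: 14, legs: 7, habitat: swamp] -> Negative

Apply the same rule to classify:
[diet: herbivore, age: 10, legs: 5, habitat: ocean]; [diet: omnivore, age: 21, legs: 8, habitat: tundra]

Negative, Negative

The classifier is using: age ≤ 3.
[diet: herbivore, age: 10, legs: 5, habitat: ocean] → age = 10 → Negative. [diet: omnivore, age: 21, legs: 8, habitat: tundra] → age = 21 → Negative.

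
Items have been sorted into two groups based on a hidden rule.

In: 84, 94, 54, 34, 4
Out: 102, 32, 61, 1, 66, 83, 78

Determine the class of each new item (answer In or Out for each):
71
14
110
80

Out, In, Out, Out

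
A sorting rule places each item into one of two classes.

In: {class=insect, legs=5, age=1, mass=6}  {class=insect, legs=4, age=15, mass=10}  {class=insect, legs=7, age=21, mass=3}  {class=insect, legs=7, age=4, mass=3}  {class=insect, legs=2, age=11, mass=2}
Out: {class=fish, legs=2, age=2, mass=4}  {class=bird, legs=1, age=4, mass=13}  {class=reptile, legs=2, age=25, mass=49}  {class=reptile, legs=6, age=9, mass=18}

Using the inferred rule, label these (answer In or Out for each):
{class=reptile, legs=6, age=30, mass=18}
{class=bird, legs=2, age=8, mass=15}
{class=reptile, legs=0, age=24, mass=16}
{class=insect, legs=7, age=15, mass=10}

Out, Out, Out, In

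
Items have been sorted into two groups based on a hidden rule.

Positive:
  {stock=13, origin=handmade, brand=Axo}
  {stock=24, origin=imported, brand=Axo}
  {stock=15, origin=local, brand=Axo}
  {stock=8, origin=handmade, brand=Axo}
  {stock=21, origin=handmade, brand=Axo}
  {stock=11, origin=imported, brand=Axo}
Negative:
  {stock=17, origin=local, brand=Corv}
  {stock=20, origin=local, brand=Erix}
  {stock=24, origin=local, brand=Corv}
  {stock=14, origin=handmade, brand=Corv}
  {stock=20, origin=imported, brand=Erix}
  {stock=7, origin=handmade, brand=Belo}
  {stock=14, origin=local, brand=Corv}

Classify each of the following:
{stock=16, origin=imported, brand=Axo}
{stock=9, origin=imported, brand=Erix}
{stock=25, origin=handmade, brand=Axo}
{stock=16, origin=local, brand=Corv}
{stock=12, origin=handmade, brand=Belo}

A rule that fits every label: brand is Axo — true of each 'Positive' example, false of each 'Negative' one.

Positive, Negative, Positive, Negative, Negative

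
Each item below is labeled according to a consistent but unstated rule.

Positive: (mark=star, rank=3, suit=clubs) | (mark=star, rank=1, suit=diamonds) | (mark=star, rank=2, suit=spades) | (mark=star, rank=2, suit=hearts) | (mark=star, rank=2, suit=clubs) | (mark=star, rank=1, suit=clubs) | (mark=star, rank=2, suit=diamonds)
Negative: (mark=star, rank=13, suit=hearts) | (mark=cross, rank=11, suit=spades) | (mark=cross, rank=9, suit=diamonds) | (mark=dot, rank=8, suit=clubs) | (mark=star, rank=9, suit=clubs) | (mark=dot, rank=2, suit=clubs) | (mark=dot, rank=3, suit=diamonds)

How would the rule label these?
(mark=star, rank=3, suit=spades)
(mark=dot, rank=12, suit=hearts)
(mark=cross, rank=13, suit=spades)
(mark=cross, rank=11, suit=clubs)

Rule: mark is star AND rank ≤ 3. This holds for each 'Positive' example and fails for each 'Negative' one.

Positive, Negative, Negative, Negative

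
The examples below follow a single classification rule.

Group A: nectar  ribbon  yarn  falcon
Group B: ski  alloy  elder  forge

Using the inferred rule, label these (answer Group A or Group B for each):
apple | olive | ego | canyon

Group B, Group B, Group B, Group A

One predicate separates the groups cleanly: even length.
apple: Group B (length 5). olive: Group B (length 5). ego: Group B (length 3). canyon: Group A (length 6).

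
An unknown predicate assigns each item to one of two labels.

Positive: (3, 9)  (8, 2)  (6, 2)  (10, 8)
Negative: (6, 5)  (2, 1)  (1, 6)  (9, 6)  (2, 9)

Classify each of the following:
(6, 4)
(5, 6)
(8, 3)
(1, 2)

Positive, Negative, Negative, Negative

The simplest hypothesis consistent with all the labels is: sum is even.
(6, 4): Positive (6+4 = 10). (5, 6): Negative (5+6 = 11). (8, 3): Negative (8+3 = 11). (1, 2): Negative (1+2 = 3).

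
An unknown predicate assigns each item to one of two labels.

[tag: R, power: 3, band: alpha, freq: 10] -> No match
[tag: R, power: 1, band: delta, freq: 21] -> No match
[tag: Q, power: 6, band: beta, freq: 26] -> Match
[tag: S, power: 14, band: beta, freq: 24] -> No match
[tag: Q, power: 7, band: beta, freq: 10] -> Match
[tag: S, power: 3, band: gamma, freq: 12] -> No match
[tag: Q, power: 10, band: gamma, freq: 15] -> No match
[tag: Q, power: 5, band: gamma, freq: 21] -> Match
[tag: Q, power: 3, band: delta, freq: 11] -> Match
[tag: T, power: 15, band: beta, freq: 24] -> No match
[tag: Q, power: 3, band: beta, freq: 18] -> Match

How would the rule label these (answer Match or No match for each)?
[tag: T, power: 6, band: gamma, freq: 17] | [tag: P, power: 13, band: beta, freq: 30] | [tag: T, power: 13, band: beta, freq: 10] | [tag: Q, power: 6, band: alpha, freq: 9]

No match, No match, No match, Match

Rule: tag is Q AND power ≤ 7. This holds for each 'Match' example and fails for each 'No match' one.
[tag: T, power: 6, band: gamma, freq: 17] — tag is T, power = 6, hence No match. [tag: P, power: 13, band: beta, freq: 30] — tag is P, power = 13, hence No match. [tag: T, power: 13, band: beta, freq: 10] — tag is T, power = 13, hence No match. [tag: Q, power: 6, band: alpha, freq: 9] — tag is Q, power = 6, hence Match.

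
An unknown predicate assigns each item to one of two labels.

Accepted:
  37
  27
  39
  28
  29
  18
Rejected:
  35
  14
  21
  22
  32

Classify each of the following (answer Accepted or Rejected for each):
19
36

Accepted, Accepted

The classifier is using: digit sum ≥ 9.
19 → digit sum 1+9 = 10 → Accepted.
36 → digit sum 3+6 = 9 → Accepted.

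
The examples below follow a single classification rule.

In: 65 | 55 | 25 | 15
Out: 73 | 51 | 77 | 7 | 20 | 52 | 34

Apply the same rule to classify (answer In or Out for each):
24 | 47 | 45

Out, Out, In

The common property of the 'In' items is: ends in digit 5. No 'Out' item has it.
Out: 24, since last digit 4. Out: 47, since last digit 7. In: 45, since last digit 5.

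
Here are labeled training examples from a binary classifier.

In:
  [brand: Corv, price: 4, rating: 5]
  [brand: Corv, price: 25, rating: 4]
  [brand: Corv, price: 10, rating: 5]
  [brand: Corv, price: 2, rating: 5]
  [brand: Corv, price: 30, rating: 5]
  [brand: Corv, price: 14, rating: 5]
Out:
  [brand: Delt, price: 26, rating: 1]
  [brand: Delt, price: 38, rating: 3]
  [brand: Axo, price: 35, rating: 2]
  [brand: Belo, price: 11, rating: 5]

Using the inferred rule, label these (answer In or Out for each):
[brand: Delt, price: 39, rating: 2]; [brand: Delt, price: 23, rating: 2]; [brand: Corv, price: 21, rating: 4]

Out, Out, In

'In' ⟺ brand is Corv.
[brand: Delt, price: 39, rating: 2]: Out (brand is Delt). [brand: Delt, price: 23, rating: 2]: Out (brand is Delt). [brand: Corv, price: 21, rating: 4]: In (brand is Corv).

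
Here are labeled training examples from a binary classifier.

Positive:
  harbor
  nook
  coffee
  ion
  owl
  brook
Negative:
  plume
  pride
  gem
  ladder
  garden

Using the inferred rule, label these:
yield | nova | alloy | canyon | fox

Negative, Positive, Positive, Positive, Positive

Rule: contains 'o'. This holds for each 'Positive' example and fails for each 'Negative' one.
yield: no 'o', doesn't match → Negative.
nova: has 'o', fits → Positive.
alloy: has 'o', fits → Positive.
canyon: has 'o', fits → Positive.
fox: has 'o', fits → Positive.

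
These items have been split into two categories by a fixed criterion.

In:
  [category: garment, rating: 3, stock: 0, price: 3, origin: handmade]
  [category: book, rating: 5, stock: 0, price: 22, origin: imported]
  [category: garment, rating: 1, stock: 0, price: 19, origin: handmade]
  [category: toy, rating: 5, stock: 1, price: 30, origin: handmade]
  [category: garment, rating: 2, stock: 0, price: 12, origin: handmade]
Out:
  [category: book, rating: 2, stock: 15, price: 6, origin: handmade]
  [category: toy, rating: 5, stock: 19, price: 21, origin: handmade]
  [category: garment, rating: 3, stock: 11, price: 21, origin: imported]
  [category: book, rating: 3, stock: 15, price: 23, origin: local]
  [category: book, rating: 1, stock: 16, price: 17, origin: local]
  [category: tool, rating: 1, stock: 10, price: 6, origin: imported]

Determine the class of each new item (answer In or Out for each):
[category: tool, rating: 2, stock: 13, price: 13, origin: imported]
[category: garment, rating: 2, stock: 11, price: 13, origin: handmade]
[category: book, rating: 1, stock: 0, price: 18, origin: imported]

Out, Out, In

The pattern is that an item is 'In' exactly when: stock ≤ 1.
[category: tool, rating: 2, stock: 13, price: 13, origin: imported]: Out (stock = 13). [category: garment, rating: 2, stock: 11, price: 13, origin: handmade]: Out (stock = 11). [category: book, rating: 1, stock: 0, price: 18, origin: imported]: In (stock = 0).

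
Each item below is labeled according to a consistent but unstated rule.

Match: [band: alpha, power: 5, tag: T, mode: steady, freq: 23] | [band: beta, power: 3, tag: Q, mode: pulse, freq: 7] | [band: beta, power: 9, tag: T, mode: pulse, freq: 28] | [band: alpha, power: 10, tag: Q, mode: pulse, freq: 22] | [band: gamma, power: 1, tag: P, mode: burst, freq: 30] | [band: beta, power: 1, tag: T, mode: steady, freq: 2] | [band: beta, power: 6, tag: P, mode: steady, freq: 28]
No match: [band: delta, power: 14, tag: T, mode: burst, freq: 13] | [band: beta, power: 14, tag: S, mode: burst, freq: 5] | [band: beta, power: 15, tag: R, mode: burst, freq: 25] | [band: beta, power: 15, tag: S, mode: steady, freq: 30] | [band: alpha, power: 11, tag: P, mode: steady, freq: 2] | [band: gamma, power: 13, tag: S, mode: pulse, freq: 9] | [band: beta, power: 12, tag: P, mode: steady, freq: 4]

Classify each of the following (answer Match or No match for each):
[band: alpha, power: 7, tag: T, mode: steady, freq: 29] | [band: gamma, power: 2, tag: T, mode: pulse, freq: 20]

Match, Match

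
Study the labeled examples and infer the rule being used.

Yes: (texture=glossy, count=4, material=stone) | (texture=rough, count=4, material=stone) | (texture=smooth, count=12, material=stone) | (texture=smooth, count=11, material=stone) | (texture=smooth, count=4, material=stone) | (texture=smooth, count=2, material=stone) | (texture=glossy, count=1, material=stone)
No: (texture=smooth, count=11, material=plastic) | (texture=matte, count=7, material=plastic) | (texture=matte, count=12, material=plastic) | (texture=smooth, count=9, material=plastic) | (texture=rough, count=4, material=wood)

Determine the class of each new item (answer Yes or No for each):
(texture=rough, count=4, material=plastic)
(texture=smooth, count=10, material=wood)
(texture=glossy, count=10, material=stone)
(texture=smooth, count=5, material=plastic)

The simplest hypothesis consistent with all the labels is: material is stone.

No, No, Yes, No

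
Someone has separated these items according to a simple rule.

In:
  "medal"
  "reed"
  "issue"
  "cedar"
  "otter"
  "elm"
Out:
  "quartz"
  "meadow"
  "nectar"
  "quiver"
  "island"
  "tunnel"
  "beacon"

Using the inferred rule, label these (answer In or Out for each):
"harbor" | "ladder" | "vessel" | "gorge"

Out, Out, Out, In

The common property of the 'In' items is: length ≤ 5. No 'Out' item has it.
Out: "harbor", since length 6. Out: "ladder", since length 6. Out: "vessel", since length 6. In: "gorge", since length 5.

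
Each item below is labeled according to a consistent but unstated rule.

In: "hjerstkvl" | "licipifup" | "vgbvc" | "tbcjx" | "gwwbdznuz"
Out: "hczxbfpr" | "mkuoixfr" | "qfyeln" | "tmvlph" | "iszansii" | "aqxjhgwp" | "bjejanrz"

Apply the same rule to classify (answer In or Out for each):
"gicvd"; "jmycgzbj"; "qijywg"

In, Out, Out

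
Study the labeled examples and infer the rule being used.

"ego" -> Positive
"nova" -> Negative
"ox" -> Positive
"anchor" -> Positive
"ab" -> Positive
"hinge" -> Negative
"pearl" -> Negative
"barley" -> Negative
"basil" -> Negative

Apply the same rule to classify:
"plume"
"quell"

Negative, Negative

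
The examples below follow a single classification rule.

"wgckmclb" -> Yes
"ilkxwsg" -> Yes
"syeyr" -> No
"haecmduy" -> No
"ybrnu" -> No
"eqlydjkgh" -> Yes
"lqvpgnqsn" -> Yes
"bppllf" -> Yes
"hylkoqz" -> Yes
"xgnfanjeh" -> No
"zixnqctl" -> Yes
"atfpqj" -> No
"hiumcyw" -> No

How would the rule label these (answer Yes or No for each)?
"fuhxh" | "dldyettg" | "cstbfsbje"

No, Yes, No

The simplest hypothesis consistent with all the labels is: contains 'l'.
No: "fuhxh", since no 'l'.
Yes: "dldyettg", since has 'l'.
No: "cstbfsbje", since no 'l'.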